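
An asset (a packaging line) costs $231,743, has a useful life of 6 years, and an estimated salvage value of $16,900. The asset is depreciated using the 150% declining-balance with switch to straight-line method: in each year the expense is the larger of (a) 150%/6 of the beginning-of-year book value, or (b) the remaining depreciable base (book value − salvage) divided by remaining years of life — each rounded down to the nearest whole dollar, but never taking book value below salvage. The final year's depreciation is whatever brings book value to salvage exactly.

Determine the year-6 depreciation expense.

$26,956

Depreciable base = $231,743 − $16,900 = $214,843.
Year 1: DB = ⌊$231,743 × 150%/6⌋ = $57,935; SL = ⌊$214,843/6⌋ = $35,807 → take DB $57,935. Book value $173,808.
Year 2: DB = ⌊$173,808 × 150%/6⌋ = $43,452; SL = ⌊$156,908/5⌋ = $31,381 → take DB $43,452. Book value $130,356.
Year 3: DB = ⌊$130,356 × 150%/6⌋ = $32,589; SL = ⌊$113,456/4⌋ = $28,364 → take DB $32,589. Book value $97,767.
Year 4: DB = ⌊$97,767 × 150%/6⌋ = $24,441; SL = ⌊$80,867/3⌋ = $26,955 → take SL $26,955. Book value $70,812.
Year 5: DB = ⌊$70,812 × 150%/6⌋ = $17,703; SL = ⌊$53,912/2⌋ = $26,956 → take SL $26,956. Book value $43,856.
Year 6 (final): $43,856 − $16,900 = $26,956. Book value $16,900.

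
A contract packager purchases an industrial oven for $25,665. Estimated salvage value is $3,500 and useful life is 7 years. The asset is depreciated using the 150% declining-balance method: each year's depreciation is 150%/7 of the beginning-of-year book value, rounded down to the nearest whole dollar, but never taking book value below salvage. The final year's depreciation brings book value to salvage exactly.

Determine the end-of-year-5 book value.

Depreciable base = $25,665 − $3,500 = $22,165.
Year 1: ⌊$25,665 × 150%/7⌋ = $5,499. Book value $20,166.
Year 2: ⌊$20,166 × 150%/7⌋ = $4,321. Book value $15,845.
Year 3: ⌊$15,845 × 150%/7⌋ = $3,395. Book value $12,450.
Year 4: ⌊$12,450 × 150%/7⌋ = $2,667. Book value $9,783.
Year 5: ⌊$9,783 × 150%/7⌋ = $2,096. Book value $7,687.

$7,687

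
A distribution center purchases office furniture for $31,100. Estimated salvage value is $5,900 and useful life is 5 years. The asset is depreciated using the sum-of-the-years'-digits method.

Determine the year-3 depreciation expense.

Depreciable base = $31,100 − $5,900 = $25,200.
Sum of the years' digits = 5+4+3+2+1 = 15.
Year 1: $25,200 × 5/15 = $8,400. Book value $22,700.
Year 2: $25,200 × 4/15 = $6,720. Book value $15,980.
Year 3: $25,200 × 3/15 = $5,040. Book value $10,940.

$5,040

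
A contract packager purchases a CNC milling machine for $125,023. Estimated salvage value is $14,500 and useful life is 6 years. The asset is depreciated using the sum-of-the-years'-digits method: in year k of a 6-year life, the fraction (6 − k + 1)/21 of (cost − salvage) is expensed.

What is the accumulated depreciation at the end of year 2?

$57,893

Depreciable base = $125,023 − $14,500 = $110,523.
Sum of the years' digits = 6+5+4+3+2+1 = 21.
Year 1: $110,523 × 6/21 = $31,578. Book value $93,445.
Year 2: $110,523 × 5/21 = $26,315. Book value $67,130.
Accumulated through year 2 = $125,023 − $67,130 = $57,893.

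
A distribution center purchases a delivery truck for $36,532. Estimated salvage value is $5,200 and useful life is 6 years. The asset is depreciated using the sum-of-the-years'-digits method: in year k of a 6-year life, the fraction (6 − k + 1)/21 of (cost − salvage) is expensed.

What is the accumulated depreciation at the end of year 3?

$22,380

Depreciable base = $36,532 − $5,200 = $31,332.
Sum of the years' digits = 6+5+4+3+2+1 = 21.
Year 1: $31,332 × 6/21 = $8,952. Book value $27,580.
Year 2: $31,332 × 5/21 = $7,460. Book value $20,120.
Year 3: $31,332 × 4/21 = $5,968. Book value $14,152.
Accumulated through year 3 = $36,532 − $14,152 = $22,380.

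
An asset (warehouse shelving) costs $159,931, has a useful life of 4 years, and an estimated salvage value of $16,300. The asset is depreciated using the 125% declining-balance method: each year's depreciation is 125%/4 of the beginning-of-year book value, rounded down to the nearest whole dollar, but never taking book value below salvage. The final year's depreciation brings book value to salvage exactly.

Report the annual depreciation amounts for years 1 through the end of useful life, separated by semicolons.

Depreciable base = $159,931 − $16,300 = $143,631.
Year 1: ⌊$159,931 × 125%/4⌋ = $49,978. Book value $109,953.
Year 2: ⌊$109,953 × 125%/4⌋ = $34,360. Book value $75,593.
Year 3: ⌊$75,593 × 125%/4⌋ = $23,622. Book value $51,971.
Year 4 (final): $51,971 − $16,300 = $35,671. Book value $16,300.

$49,978; $34,360; $23,622; $35,671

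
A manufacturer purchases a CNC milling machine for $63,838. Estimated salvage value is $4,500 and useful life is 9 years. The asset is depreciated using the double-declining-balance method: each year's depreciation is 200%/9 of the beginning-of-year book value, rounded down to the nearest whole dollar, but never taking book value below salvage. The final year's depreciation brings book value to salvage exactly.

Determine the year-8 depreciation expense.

Depreciable base = $63,838 − $4,500 = $59,338.
Year 1: ⌊$63,838 × 200%/9⌋ = $14,186. Book value $49,652.
Year 2: ⌊$49,652 × 200%/9⌋ = $11,033. Book value $38,619.
Year 3: ⌊$38,619 × 200%/9⌋ = $8,582. Book value $30,037.
Year 4: ⌊$30,037 × 200%/9⌋ = $6,674. Book value $23,363.
Year 5: ⌊$23,363 × 200%/9⌋ = $5,191. Book value $18,172.
Year 6: ⌊$18,172 × 200%/9⌋ = $4,038. Book value $14,134.
Year 7: ⌊$14,134 × 200%/9⌋ = $3,140. Book value $10,994.
Year 8: ⌊$10,994 × 200%/9⌋ = $2,443. Book value $8,551.

$2,443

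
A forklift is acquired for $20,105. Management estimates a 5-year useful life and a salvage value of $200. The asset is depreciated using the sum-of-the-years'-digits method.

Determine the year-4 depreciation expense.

$2,654

Depreciable base = $20,105 − $200 = $19,905.
Sum of the years' digits = 5+4+3+2+1 = 15.
Year 1: $19,905 × 5/15 = $6,635. Book value $13,470.
Year 2: $19,905 × 4/15 = $5,308. Book value $8,162.
Year 3: $19,905 × 3/15 = $3,981. Book value $4,181.
Year 4: $19,905 × 2/15 = $2,654. Book value $1,527.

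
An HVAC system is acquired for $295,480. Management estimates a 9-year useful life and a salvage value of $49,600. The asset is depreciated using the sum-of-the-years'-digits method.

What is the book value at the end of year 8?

$55,064

Depreciable base = $295,480 − $49,600 = $245,880.
Sum of the years' digits = 9+8+7+6+5+4+3+2+1 = 45.
Year 1: $245,880 × 9/45 = $49,176. Book value $246,304.
Year 2: $245,880 × 8/45 = $43,712. Book value $202,592.
Year 3: $245,880 × 7/45 = $38,248. Book value $164,344.
Year 4: $245,880 × 6/45 = $32,784. Book value $131,560.
Year 5: $245,880 × 5/45 = $27,320. Book value $104,240.
Year 6: $245,880 × 4/45 = $21,856. Book value $82,384.
Year 7: $245,880 × 3/45 = $16,392. Book value $65,992.
Year 8: $245,880 × 2/45 = $10,928. Book value $55,064.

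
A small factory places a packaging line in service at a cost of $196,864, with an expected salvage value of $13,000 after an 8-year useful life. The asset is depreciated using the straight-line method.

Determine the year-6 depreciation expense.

$22,983

Depreciable base = $196,864 − $13,000 = $183,864.
Annual expense = $183,864 / 8 = $22,983.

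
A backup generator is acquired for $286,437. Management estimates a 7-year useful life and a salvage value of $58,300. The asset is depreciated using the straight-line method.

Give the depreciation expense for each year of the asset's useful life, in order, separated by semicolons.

$32,591; $32,591; $32,591; $32,591; $32,591; $32,591; $32,591

Depreciable base = $286,437 − $58,300 = $228,137.
Annual expense = $228,137 / 7 = $32,591.
End of year 1: book value $253,846.
End of year 2: book value $221,255.
End of year 3: book value $188,664.
End of year 4: book value $156,073.
End of year 5: book value $123,482.
End of year 6: book value $90,891.
End of year 7: book value $58,300.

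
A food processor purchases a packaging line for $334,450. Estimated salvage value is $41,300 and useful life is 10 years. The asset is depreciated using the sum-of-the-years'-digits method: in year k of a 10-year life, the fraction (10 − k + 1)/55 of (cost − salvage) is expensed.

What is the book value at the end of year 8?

$57,290

Depreciable base = $334,450 − $41,300 = $293,150.
Sum of the years' digits = 10+9+8+7+6+5+4+3+2+1 = 55.
Year 1: $293,150 × 10/55 = $53,300. Book value $281,150.
Year 2: $293,150 × 9/55 = $47,970. Book value $233,180.
Year 3: $293,150 × 8/55 = $42,640. Book value $190,540.
Year 4: $293,150 × 7/55 = $37,310. Book value $153,230.
Year 5: $293,150 × 6/55 = $31,980. Book value $121,250.
Year 6: $293,150 × 5/55 = $26,650. Book value $94,600.
Year 7: $293,150 × 4/55 = $21,320. Book value $73,280.
Year 8: $293,150 × 3/55 = $15,990. Book value $57,290.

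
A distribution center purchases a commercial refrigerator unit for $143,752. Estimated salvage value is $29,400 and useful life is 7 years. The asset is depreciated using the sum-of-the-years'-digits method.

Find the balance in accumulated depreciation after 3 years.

Depreciable base = $143,752 − $29,400 = $114,352.
Sum of the years' digits = 7+6+5+4+3+2+1 = 28.
Year 1: $114,352 × 7/28 = $28,588. Book value $115,164.
Year 2: $114,352 × 6/28 = $24,504. Book value $90,660.
Year 3: $114,352 × 5/28 = $20,420. Book value $70,240.
Accumulated through year 3 = $143,752 − $70,240 = $73,512.

$73,512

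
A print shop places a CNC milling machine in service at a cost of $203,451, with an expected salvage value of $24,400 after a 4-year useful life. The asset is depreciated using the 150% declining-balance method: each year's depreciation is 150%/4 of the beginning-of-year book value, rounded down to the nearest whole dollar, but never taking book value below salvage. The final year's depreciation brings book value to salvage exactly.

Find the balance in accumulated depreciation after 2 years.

$123,977

Depreciable base = $203,451 − $24,400 = $179,051.
Year 1: ⌊$203,451 × 150%/4⌋ = $76,294. Book value $127,157.
Year 2: ⌊$127,157 × 150%/4⌋ = $47,683. Book value $79,474.
Accumulated through year 2 = $203,451 − $79,474 = $123,977.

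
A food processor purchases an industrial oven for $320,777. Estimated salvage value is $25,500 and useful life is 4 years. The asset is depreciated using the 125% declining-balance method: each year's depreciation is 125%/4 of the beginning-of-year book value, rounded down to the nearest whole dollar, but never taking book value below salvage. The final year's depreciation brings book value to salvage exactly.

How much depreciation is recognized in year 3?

$47,380

Depreciable base = $320,777 − $25,500 = $295,277.
Year 1: ⌊$320,777 × 125%/4⌋ = $100,242. Book value $220,535.
Year 2: ⌊$220,535 × 125%/4⌋ = $68,917. Book value $151,618.
Year 3: ⌊$151,618 × 125%/4⌋ = $47,380. Book value $104,238.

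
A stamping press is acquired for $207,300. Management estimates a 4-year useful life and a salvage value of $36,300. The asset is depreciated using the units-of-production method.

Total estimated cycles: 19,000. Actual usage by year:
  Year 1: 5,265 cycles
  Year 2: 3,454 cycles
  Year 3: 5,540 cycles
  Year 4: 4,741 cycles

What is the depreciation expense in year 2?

Depreciable base = $207,300 − $36,300 = $171,000.
Rate = $171,000 / 19,000 cycles = $9 per cycle.
Year 1: 5,265 × $9 = $47,385. Book value $159,915.
Year 2: 3,454 × $9 = $31,086. Book value $128,829.

$31,086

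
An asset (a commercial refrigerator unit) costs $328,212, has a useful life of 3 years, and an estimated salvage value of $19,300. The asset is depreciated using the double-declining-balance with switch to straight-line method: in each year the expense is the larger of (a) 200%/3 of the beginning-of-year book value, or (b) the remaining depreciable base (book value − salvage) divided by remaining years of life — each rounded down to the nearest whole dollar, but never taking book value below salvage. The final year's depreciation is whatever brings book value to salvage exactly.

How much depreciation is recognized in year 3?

Depreciable base = $328,212 − $19,300 = $308,912.
Year 1: DB = ⌊$328,212 × 200%/3⌋ = $218,808; SL = ⌊$308,912/3⌋ = $102,970 → take DB $218,808. Book value $109,404.
Year 2: DB = ⌊$109,404 × 200%/3⌋ = $72,936; SL = ⌊$90,104/2⌋ = $45,052 → take DB $72,936. Book value $36,468.
Year 3 (final): $36,468 − $19,300 = $17,168. Book value $19,300.

$17,168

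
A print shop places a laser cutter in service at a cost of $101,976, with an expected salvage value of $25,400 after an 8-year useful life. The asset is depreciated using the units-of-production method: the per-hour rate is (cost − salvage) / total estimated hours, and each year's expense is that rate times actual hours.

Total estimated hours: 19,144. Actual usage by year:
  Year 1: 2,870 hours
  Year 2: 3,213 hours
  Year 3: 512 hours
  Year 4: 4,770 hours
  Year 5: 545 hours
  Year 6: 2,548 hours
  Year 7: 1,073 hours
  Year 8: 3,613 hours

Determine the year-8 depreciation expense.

$14,452

Depreciable base = $101,976 − $25,400 = $76,576.
Rate = $76,576 / 19,144 hours = $4 per hour.
Year 1: 2,870 × $4 = $11,480. Book value $90,496.
Year 2: 3,213 × $4 = $12,852. Book value $77,644.
Year 3: 512 × $4 = $2,048. Book value $75,596.
Year 4: 4,770 × $4 = $19,080. Book value $56,516.
Year 5: 545 × $4 = $2,180. Book value $54,336.
Year 6: 2,548 × $4 = $10,192. Book value $44,144.
Year 7: 1,073 × $4 = $4,292. Book value $39,852.
Year 8: 3,613 × $4 = $14,452. Book value $25,400.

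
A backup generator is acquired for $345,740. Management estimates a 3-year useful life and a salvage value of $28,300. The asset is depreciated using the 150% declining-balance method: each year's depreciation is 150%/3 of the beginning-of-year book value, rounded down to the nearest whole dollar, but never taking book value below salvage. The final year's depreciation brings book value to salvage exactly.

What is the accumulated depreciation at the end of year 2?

Depreciable base = $345,740 − $28,300 = $317,440.
Year 1: ⌊$345,740 × 150%/3⌋ = $172,870. Book value $172,870.
Year 2: ⌊$172,870 × 150%/3⌋ = $86,435. Book value $86,435.
Accumulated through year 2 = $345,740 − $86,435 = $259,305.

$259,305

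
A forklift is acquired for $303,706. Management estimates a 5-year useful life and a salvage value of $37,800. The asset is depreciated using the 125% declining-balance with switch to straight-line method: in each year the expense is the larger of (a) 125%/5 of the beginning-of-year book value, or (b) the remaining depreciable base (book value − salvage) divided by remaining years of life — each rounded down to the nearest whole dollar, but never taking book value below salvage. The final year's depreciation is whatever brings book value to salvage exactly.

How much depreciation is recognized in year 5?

Depreciable base = $303,706 − $37,800 = $265,906.
Year 1: DB = ⌊$303,706 × 125%/5⌋ = $75,926; SL = ⌊$265,906/5⌋ = $53,181 → take DB $75,926. Book value $227,780.
Year 2: DB = ⌊$227,780 × 125%/5⌋ = $56,945; SL = ⌊$189,980/4⌋ = $47,495 → take DB $56,945. Book value $170,835.
Year 3: DB = ⌊$170,835 × 125%/5⌋ = $42,708; SL = ⌊$133,035/3⌋ = $44,345 → take SL $44,345. Book value $126,490.
Year 4: DB = ⌊$126,490 × 125%/5⌋ = $31,622; SL = ⌊$88,690/2⌋ = $44,345 → take SL $44,345. Book value $82,145.
Year 5 (final): $82,145 − $37,800 = $44,345. Book value $37,800.

$44,345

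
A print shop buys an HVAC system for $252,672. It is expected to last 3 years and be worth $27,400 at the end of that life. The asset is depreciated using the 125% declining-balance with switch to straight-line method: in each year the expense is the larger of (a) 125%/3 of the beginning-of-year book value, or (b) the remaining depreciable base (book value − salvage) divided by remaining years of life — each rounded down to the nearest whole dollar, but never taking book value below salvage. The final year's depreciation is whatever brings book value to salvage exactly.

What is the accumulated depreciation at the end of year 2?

$166,693

Depreciable base = $252,672 − $27,400 = $225,272.
Year 1: DB = ⌊$252,672 × 125%/3⌋ = $105,280; SL = ⌊$225,272/3⌋ = $75,090 → take DB $105,280. Book value $147,392.
Year 2: DB = ⌊$147,392 × 125%/3⌋ = $61,413; SL = ⌊$119,992/2⌋ = $59,996 → take DB $61,413. Book value $85,979.
Accumulated through year 2 = $252,672 − $85,979 = $166,693.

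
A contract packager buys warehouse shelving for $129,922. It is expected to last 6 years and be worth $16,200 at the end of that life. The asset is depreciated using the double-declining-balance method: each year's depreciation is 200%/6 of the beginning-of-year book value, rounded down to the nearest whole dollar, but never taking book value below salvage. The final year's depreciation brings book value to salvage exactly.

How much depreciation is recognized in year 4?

$12,832

Depreciable base = $129,922 − $16,200 = $113,722.
Year 1: ⌊$129,922 × 200%/6⌋ = $43,307. Book value $86,615.
Year 2: ⌊$86,615 × 200%/6⌋ = $28,871. Book value $57,744.
Year 3: ⌊$57,744 × 200%/6⌋ = $19,248. Book value $38,496.
Year 4: ⌊$38,496 × 200%/6⌋ = $12,832. Book value $25,664.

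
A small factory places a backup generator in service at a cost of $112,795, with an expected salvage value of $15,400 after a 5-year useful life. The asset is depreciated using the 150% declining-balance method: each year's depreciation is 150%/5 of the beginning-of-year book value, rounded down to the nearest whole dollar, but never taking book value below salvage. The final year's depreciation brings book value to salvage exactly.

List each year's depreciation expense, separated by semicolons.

$33,838; $23,687; $16,581; $11,606; $11,683

Depreciable base = $112,795 − $15,400 = $97,395.
Year 1: ⌊$112,795 × 150%/5⌋ = $33,838. Book value $78,957.
Year 2: ⌊$78,957 × 150%/5⌋ = $23,687. Book value $55,270.
Year 3: ⌊$55,270 × 150%/5⌋ = $16,581. Book value $38,689.
Year 4: ⌊$38,689 × 150%/5⌋ = $11,606. Book value $27,083.
Year 5 (final): $27,083 − $15,400 = $11,683. Book value $15,400.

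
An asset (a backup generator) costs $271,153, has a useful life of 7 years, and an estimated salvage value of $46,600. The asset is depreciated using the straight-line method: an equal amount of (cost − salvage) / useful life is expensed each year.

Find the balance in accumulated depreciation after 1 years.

$32,079

Depreciable base = $271,153 − $46,600 = $224,553.
Annual expense = $224,553 / 7 = $32,079.
End of year 1: book value $239,074.
Accumulated through year 1 = $271,153 − $239,074 = $32,079.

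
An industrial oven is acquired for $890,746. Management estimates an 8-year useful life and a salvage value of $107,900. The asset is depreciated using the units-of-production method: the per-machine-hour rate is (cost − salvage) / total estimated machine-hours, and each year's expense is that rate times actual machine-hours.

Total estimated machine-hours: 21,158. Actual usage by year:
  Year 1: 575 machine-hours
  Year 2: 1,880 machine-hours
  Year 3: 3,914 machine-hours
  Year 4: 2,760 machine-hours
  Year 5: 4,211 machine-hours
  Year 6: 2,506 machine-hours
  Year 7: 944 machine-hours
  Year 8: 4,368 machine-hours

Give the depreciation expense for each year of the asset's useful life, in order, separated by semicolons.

$21,275; $69,560; $144,818; $102,120; $155,807; $92,722; $34,928; $161,616

Depreciable base = $890,746 − $107,900 = $782,846.
Rate = $782,846 / 21,158 machine-hours = $37 per machine-hour.
Year 1: 575 × $37 = $21,275. Book value $869,471.
Year 2: 1,880 × $37 = $69,560. Book value $799,911.
Year 3: 3,914 × $37 = $144,818. Book value $655,093.
Year 4: 2,760 × $37 = $102,120. Book value $552,973.
Year 5: 4,211 × $37 = $155,807. Book value $397,166.
Year 6: 2,506 × $37 = $92,722. Book value $304,444.
Year 7: 944 × $37 = $34,928. Book value $269,516.
Year 8: 4,368 × $37 = $161,616. Book value $107,900.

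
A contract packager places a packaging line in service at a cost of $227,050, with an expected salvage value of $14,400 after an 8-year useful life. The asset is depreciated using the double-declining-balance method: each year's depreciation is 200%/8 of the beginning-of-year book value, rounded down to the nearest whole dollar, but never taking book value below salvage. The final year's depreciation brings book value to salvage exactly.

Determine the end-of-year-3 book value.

$95,787

Depreciable base = $227,050 − $14,400 = $212,650.
Year 1: ⌊$227,050 × 200%/8⌋ = $56,762. Book value $170,288.
Year 2: ⌊$170,288 × 200%/8⌋ = $42,572. Book value $127,716.
Year 3: ⌊$127,716 × 200%/8⌋ = $31,929. Book value $95,787.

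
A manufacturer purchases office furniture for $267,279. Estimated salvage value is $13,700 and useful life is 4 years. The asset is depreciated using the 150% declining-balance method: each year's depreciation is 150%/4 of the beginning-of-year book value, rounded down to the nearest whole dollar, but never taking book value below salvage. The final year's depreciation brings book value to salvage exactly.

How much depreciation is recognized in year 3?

Depreciable base = $267,279 − $13,700 = $253,579.
Year 1: ⌊$267,279 × 150%/4⌋ = $100,229. Book value $167,050.
Year 2: ⌊$167,050 × 150%/4⌋ = $62,643. Book value $104,407.
Year 3: ⌊$104,407 × 150%/4⌋ = $39,152. Book value $65,255.

$39,152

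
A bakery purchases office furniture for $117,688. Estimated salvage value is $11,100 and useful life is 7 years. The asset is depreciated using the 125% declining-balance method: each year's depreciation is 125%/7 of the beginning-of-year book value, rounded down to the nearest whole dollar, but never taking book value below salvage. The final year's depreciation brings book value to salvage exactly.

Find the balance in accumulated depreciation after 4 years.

$64,106

Depreciable base = $117,688 − $11,100 = $106,588.
Year 1: ⌊$117,688 × 125%/7⌋ = $21,015. Book value $96,673.
Year 2: ⌊$96,673 × 125%/7⌋ = $17,263. Book value $79,410.
Year 3: ⌊$79,410 × 125%/7⌋ = $14,180. Book value $65,230.
Year 4: ⌊$65,230 × 125%/7⌋ = $11,648. Book value $53,582.
Accumulated through year 4 = $117,688 − $53,582 = $64,106.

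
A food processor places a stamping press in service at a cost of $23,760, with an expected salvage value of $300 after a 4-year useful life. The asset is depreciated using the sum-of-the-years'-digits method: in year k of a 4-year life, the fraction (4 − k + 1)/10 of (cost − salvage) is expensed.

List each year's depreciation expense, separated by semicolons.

$9,384; $7,038; $4,692; $2,346

Depreciable base = $23,760 − $300 = $23,460.
Sum of the years' digits = 4+3+2+1 = 10.
Year 1: $23,460 × 4/10 = $9,384. Book value $14,376.
Year 2: $23,460 × 3/10 = $7,038. Book value $7,338.
Year 3: $23,460 × 2/10 = $4,692. Book value $2,646.
Year 4: $23,460 × 1/10 = $2,346. Book value $300.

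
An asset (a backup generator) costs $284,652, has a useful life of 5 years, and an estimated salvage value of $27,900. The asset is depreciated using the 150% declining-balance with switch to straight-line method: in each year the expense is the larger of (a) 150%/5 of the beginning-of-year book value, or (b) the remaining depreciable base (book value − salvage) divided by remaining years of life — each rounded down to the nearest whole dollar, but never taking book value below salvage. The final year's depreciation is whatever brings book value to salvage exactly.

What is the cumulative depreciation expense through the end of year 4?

Depreciable base = $284,652 − $27,900 = $256,752.
Year 1: DB = ⌊$284,652 × 150%/5⌋ = $85,395; SL = ⌊$256,752/5⌋ = $51,350 → take DB $85,395. Book value $199,257.
Year 2: DB = ⌊$199,257 × 150%/5⌋ = $59,777; SL = ⌊$171,357/4⌋ = $42,839 → take DB $59,777. Book value $139,480.
Year 3: DB = ⌊$139,480 × 150%/5⌋ = $41,844; SL = ⌊$111,580/3⌋ = $37,193 → take DB $41,844. Book value $97,636.
Year 4: DB = ⌊$97,636 × 150%/5⌋ = $29,290; SL = ⌊$69,736/2⌋ = $34,868 → take SL $34,868. Book value $62,768.
Accumulated through year 4 = $284,652 − $62,768 = $221,884.

$221,884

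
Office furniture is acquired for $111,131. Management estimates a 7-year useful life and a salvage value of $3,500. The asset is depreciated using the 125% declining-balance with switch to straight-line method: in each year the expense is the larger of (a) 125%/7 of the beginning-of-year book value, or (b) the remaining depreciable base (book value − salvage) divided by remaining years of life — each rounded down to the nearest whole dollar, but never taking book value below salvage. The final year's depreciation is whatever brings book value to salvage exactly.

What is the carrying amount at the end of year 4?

Depreciable base = $111,131 − $3,500 = $107,631.
Year 1: DB = ⌊$111,131 × 125%/7⌋ = $19,844; SL = ⌊$107,631/7⌋ = $15,375 → take DB $19,844. Book value $91,287.
Year 2: DB = ⌊$91,287 × 125%/7⌋ = $16,301; SL = ⌊$87,787/6⌋ = $14,631 → take DB $16,301. Book value $74,986.
Year 3: DB = ⌊$74,986 × 125%/7⌋ = $13,390; SL = ⌊$71,486/5⌋ = $14,297 → take SL $14,297. Book value $60,689.
Year 4: DB = ⌊$60,689 × 125%/7⌋ = $10,837; SL = ⌊$57,189/4⌋ = $14,297 → take SL $14,297. Book value $46,392.

$46,392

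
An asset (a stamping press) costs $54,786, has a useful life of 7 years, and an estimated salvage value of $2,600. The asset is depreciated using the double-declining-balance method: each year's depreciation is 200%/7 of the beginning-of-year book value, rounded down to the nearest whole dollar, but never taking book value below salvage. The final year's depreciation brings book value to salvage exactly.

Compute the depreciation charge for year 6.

$2,910

Depreciable base = $54,786 − $2,600 = $52,186.
Year 1: ⌊$54,786 × 200%/7⌋ = $15,653. Book value $39,133.
Year 2: ⌊$39,133 × 200%/7⌋ = $11,180. Book value $27,953.
Year 3: ⌊$27,953 × 200%/7⌋ = $7,986. Book value $19,967.
Year 4: ⌊$19,967 × 200%/7⌋ = $5,704. Book value $14,263.
Year 5: ⌊$14,263 × 200%/7⌋ = $4,075. Book value $10,188.
Year 6: ⌊$10,188 × 200%/7⌋ = $2,910. Book value $7,278.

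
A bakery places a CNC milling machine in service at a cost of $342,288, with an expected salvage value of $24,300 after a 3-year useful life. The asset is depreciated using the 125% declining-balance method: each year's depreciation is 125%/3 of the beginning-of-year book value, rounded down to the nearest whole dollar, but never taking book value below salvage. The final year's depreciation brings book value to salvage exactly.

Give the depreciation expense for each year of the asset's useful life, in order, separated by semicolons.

Depreciable base = $342,288 − $24,300 = $317,988.
Year 1: ⌊$342,288 × 125%/3⌋ = $142,620. Book value $199,668.
Year 2: ⌊$199,668 × 125%/3⌋ = $83,195. Book value $116,473.
Year 3 (final): $116,473 − $24,300 = $92,173. Book value $24,300.

$142,620; $83,195; $92,173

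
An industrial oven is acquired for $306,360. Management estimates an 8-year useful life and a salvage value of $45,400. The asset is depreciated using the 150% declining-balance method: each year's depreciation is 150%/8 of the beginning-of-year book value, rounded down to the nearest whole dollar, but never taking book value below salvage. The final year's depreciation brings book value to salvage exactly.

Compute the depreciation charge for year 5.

Depreciable base = $306,360 − $45,400 = $260,960.
Year 1: ⌊$306,360 × 150%/8⌋ = $57,442. Book value $248,918.
Year 2: ⌊$248,918 × 150%/8⌋ = $46,672. Book value $202,246.
Year 3: ⌊$202,246 × 150%/8⌋ = $37,921. Book value $164,325.
Year 4: ⌊$164,325 × 150%/8⌋ = $30,810. Book value $133,515.
Year 5: ⌊$133,515 × 150%/8⌋ = $25,034. Book value $108,481.

$25,034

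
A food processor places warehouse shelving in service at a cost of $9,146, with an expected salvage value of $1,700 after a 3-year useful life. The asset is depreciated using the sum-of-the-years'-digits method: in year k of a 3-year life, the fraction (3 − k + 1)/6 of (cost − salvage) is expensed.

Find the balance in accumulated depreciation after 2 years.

$6,205

Depreciable base = $9,146 − $1,700 = $7,446.
Sum of the years' digits = 3+2+1 = 6.
Year 1: $7,446 × 3/6 = $3,723. Book value $5,423.
Year 2: $7,446 × 2/6 = $2,482. Book value $2,941.
Accumulated through year 2 = $9,146 − $2,941 = $6,205.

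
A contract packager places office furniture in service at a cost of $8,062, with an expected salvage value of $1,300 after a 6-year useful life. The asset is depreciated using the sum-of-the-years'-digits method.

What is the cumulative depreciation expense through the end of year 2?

Depreciable base = $8,062 − $1,300 = $6,762.
Sum of the years' digits = 6+5+4+3+2+1 = 21.
Year 1: $6,762 × 6/21 = $1,932. Book value $6,130.
Year 2: $6,762 × 5/21 = $1,610. Book value $4,520.
Accumulated through year 2 = $8,062 − $4,520 = $3,542.

$3,542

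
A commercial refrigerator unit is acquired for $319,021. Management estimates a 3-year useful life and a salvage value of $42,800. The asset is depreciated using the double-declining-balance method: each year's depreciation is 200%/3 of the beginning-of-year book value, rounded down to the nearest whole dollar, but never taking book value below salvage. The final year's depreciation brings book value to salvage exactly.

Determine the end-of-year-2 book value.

$42,800

Depreciable base = $319,021 − $42,800 = $276,221.
Year 1: ⌊$319,021 × 200%/3⌋ = $212,680. Book value $106,341.
Year 2: ⌊$106,341 × 200%/3⌋ = $70,894, capped at $63,541. Book value $42,800.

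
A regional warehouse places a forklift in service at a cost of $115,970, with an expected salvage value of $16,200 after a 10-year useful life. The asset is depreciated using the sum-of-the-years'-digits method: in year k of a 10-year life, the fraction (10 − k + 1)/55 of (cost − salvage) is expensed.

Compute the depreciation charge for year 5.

Depreciable base = $115,970 − $16,200 = $99,770.
Sum of the years' digits = 10+9+8+7+6+5+4+3+2+1 = 55.
Year 1: $99,770 × 10/55 = $18,140. Book value $97,830.
Year 2: $99,770 × 9/55 = $16,326. Book value $81,504.
Year 3: $99,770 × 8/55 = $14,512. Book value $66,992.
Year 4: $99,770 × 7/55 = $12,698. Book value $54,294.
Year 5: $99,770 × 6/55 = $10,884. Book value $43,410.

$10,884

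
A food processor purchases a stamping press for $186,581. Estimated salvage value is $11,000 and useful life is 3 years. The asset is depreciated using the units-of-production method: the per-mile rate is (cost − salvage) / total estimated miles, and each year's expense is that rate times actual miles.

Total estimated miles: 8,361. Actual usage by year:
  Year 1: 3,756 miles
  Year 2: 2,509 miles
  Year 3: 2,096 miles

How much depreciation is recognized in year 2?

$52,689

Depreciable base = $186,581 − $11,000 = $175,581.
Rate = $175,581 / 8,361 miles = $21 per mile.
Year 1: 3,756 × $21 = $78,876. Book value $107,705.
Year 2: 2,509 × $21 = $52,689. Book value $55,016.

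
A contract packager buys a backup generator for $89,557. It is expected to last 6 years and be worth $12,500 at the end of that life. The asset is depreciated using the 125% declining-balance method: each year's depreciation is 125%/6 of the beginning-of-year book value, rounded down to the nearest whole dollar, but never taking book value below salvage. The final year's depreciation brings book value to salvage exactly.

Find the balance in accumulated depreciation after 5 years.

Depreciable base = $89,557 − $12,500 = $77,057.
Year 1: ⌊$89,557 × 125%/6⌋ = $18,657. Book value $70,900.
Year 2: ⌊$70,900 × 125%/6⌋ = $14,770. Book value $56,130.
Year 3: ⌊$56,130 × 125%/6⌋ = $11,693. Book value $44,437.
Year 4: ⌊$44,437 × 125%/6⌋ = $9,257. Book value $35,180.
Year 5: ⌊$35,180 × 125%/6⌋ = $7,329. Book value $27,851.
Accumulated through year 5 = $89,557 − $27,851 = $61,706.

$61,706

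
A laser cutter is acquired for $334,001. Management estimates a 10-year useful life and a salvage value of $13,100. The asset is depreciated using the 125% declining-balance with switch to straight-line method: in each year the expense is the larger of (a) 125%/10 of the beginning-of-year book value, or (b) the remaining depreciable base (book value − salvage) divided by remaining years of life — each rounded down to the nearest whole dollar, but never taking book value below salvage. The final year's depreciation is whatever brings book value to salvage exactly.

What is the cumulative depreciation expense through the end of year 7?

$230,619

Depreciable base = $334,001 − $13,100 = $320,901.
Year 1: DB = ⌊$334,001 × 125%/10⌋ = $41,750; SL = ⌊$320,901/10⌋ = $32,090 → take DB $41,750. Book value $292,251.
Year 2: DB = ⌊$292,251 × 125%/10⌋ = $36,531; SL = ⌊$279,151/9⌋ = $31,016 → take DB $36,531. Book value $255,720.
Year 3: DB = ⌊$255,720 × 125%/10⌋ = $31,965; SL = ⌊$242,620/8⌋ = $30,327 → take DB $31,965. Book value $223,755.
Year 4: DB = ⌊$223,755 × 125%/10⌋ = $27,969; SL = ⌊$210,655/7⌋ = $30,093 → take SL $30,093. Book value $193,662.
Year 5: DB = ⌊$193,662 × 125%/10⌋ = $24,207; SL = ⌊$180,562/6⌋ = $30,093 → take SL $30,093. Book value $163,569.
Year 6: DB = ⌊$163,569 × 125%/10⌋ = $20,446; SL = ⌊$150,469/5⌋ = $30,093 → take SL $30,093. Book value $133,476.
Year 7: DB = ⌊$133,476 × 125%/10⌋ = $16,684; SL = ⌊$120,376/4⌋ = $30,094 → take SL $30,094. Book value $103,382.
Accumulated through year 7 = $334,001 − $103,382 = $230,619.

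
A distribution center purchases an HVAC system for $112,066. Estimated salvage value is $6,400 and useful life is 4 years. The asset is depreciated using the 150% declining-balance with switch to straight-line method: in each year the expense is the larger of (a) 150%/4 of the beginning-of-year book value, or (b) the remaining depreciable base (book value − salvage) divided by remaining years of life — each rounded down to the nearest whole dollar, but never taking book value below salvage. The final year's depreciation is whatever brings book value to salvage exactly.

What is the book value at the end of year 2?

Depreciable base = $112,066 − $6,400 = $105,666.
Year 1: DB = ⌊$112,066 × 150%/4⌋ = $42,024; SL = ⌊$105,666/4⌋ = $26,416 → take DB $42,024. Book value $70,042.
Year 2: DB = ⌊$70,042 × 150%/4⌋ = $26,265; SL = ⌊$63,642/3⌋ = $21,214 → take DB $26,265. Book value $43,777.

$43,777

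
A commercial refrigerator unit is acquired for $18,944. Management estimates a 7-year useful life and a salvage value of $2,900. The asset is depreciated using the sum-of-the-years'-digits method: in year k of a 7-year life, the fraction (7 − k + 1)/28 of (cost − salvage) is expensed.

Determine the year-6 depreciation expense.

$1,146

Depreciable base = $18,944 − $2,900 = $16,044.
Sum of the years' digits = 7+6+5+4+3+2+1 = 28.
Year 1: $16,044 × 7/28 = $4,011. Book value $14,933.
Year 2: $16,044 × 6/28 = $3,438. Book value $11,495.
Year 3: $16,044 × 5/28 = $2,865. Book value $8,630.
Year 4: $16,044 × 4/28 = $2,292. Book value $6,338.
Year 5: $16,044 × 3/28 = $1,719. Book value $4,619.
Year 6: $16,044 × 2/28 = $1,146. Book value $3,473.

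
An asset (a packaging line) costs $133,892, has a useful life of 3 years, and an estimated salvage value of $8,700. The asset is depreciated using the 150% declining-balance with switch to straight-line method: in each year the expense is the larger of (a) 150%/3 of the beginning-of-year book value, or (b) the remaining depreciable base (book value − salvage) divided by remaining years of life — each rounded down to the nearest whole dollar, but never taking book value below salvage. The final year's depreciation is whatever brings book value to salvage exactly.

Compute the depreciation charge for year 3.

$24,773

Depreciable base = $133,892 − $8,700 = $125,192.
Year 1: DB = ⌊$133,892 × 150%/3⌋ = $66,946; SL = ⌊$125,192/3⌋ = $41,730 → take DB $66,946. Book value $66,946.
Year 2: DB = ⌊$66,946 × 150%/3⌋ = $33,473; SL = ⌊$58,246/2⌋ = $29,123 → take DB $33,473. Book value $33,473.
Year 3 (final): $33,473 − $8,700 = $24,773. Book value $8,700.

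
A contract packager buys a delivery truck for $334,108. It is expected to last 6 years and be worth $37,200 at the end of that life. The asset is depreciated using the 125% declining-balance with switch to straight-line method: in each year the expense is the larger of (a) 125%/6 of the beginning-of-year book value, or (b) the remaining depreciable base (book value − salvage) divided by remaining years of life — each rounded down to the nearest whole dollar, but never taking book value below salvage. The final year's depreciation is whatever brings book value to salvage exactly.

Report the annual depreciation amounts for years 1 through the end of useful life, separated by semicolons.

$69,605; $55,104; $43,624; $42,858; $42,858; $42,859

Depreciable base = $334,108 − $37,200 = $296,908.
Year 1: DB = ⌊$334,108 × 125%/6⌋ = $69,605; SL = ⌊$296,908/6⌋ = $49,484 → take DB $69,605. Book value $264,503.
Year 2: DB = ⌊$264,503 × 125%/6⌋ = $55,104; SL = ⌊$227,303/5⌋ = $45,460 → take DB $55,104. Book value $209,399.
Year 3: DB = ⌊$209,399 × 125%/6⌋ = $43,624; SL = ⌊$172,199/4⌋ = $43,049 → take DB $43,624. Book value $165,775.
Year 4: DB = ⌊$165,775 × 125%/6⌋ = $34,536; SL = ⌊$128,575/3⌋ = $42,858 → take SL $42,858. Book value $122,917.
Year 5: DB = ⌊$122,917 × 125%/6⌋ = $25,607; SL = ⌊$85,717/2⌋ = $42,858 → take SL $42,858. Book value $80,059.
Year 6 (final): $80,059 − $37,200 = $42,859. Book value $37,200.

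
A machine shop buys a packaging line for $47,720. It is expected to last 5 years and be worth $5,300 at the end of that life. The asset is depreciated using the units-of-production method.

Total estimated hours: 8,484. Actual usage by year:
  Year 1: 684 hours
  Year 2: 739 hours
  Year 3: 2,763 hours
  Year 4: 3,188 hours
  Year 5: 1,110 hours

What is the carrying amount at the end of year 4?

$10,850

Depreciable base = $47,720 − $5,300 = $42,420.
Rate = $42,420 / 8,484 hours = $5 per hour.
Year 1: 684 × $5 = $3,420. Book value $44,300.
Year 2: 739 × $5 = $3,695. Book value $40,605.
Year 3: 2,763 × $5 = $13,815. Book value $26,790.
Year 4: 3,188 × $5 = $15,940. Book value $10,850.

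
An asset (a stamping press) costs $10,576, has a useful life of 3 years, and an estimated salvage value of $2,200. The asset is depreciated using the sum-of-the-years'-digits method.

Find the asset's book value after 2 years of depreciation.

$3,596

Depreciable base = $10,576 − $2,200 = $8,376.
Sum of the years' digits = 3+2+1 = 6.
Year 1: $8,376 × 3/6 = $4,188. Book value $6,388.
Year 2: $8,376 × 2/6 = $2,792. Book value $3,596.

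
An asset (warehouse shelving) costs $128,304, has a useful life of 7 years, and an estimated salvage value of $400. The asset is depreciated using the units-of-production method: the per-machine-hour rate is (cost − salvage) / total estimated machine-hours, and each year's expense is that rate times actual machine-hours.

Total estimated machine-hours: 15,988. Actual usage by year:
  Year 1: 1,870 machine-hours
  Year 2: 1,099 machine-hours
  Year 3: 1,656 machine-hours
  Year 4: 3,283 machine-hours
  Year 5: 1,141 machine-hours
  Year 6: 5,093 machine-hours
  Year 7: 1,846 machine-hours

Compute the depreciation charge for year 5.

Depreciable base = $128,304 − $400 = $127,904.
Rate = $127,904 / 15,988 machine-hours = $8 per machine-hour.
Year 1: 1,870 × $8 = $14,960. Book value $113,344.
Year 2: 1,099 × $8 = $8,792. Book value $104,552.
Year 3: 1,656 × $8 = $13,248. Book value $91,304.
Year 4: 3,283 × $8 = $26,264. Book value $65,040.
Year 5: 1,141 × $8 = $9,128. Book value $55,912.

$9,128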